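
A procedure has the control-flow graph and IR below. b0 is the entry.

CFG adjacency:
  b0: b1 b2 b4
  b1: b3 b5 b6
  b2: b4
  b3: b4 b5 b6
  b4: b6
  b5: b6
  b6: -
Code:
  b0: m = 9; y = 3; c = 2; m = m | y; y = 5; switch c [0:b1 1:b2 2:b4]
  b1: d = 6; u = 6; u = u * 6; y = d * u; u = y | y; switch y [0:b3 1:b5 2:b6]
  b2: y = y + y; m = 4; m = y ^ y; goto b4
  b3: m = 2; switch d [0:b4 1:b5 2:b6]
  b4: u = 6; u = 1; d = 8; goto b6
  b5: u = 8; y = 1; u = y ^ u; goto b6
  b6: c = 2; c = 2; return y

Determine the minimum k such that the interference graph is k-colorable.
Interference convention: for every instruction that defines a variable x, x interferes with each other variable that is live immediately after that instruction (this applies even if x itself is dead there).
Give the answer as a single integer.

def/use:
  b0 def {c,m,y} use ∅
  b1 def {d,u,y} use ∅
  b2 def {m,y} use {y}
  b3 def {m} use {d}
  b4 def {d,u} use ∅
  b5 def {u,y} use ∅
  b6 def {c} use {y}

Backward fixpoint:
  live b0: ∅→{y}
  live b1: ∅→{d,y}
  live b2: {y}→{y}
  live b3: {d,y}→{y}
  live b4: {y}→{y}
  live b5: ∅→{y}
  live b6: {y}→∅

Conflict graph:
  c — {m,y}
  d — {m,u,y}
  m — {c,d,y}
  u — {d,y}
  y — {c,d,m,u}

Chromatic number:
  clique {c,m,y} ⇒ need ≥ 3
  3-colouring: c0={y}  c1={c,d}  c2={m,u}
  χ = 3

Answer: 3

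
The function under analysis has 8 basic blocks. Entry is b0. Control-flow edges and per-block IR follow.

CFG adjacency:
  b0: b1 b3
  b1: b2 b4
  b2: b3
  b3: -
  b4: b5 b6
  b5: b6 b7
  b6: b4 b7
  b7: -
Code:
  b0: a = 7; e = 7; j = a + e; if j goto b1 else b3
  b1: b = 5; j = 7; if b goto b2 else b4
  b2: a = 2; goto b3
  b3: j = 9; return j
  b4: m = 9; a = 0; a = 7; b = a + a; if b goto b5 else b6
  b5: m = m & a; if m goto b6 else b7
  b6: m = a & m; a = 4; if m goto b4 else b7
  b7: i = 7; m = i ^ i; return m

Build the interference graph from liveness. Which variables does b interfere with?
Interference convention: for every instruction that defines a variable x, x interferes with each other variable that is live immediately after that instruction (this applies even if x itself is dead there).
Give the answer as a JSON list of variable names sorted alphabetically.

Block summaries:
  b0: {a,e,j} / ∅
  b1: {b,j} / ∅
  b2: {a} / ∅
  b3: {j} / ∅
  b4: {a,b,m} / ∅
  b5: {m} / {a,m}
  b6: {a,m} / {a,m}
  b7: {i,m} / ∅

Live sets:
  b0 li=∅ lo=∅
  b1 li=∅ lo=∅
  b2 li=∅ lo=∅
  b3 li=∅ lo=∅
  b4 li=∅ lo={a,m}
  b5 li={a,m} lo={a,m}
  b6 li={a,m} lo=∅
  b7 li=∅ lo=∅

Interfere edges:
  a: {b,e,m}
  b: {a,j,m}
  e: {a}
  i: ∅
  j: {b}
  m: {a,b}

N(b) = ["a", "j", "m"]

Answer: ["a", "j", "m"]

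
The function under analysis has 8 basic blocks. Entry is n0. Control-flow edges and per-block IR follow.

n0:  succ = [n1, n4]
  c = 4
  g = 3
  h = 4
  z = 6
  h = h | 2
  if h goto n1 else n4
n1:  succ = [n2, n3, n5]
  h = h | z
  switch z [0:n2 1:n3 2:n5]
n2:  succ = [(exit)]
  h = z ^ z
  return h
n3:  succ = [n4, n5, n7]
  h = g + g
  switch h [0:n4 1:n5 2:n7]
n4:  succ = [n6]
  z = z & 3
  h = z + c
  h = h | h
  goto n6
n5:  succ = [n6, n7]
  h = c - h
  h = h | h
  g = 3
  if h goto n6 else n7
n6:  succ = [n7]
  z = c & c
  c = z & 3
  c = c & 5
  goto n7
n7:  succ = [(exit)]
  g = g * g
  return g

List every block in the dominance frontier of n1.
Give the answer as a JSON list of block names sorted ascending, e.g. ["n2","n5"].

Answer: ["n4", "n6", "n7"]

Derivation:
idom tree: n1←n0 n2←n1 n3←n1 n4←n0 n5←n1 n6←n0 n7←n0
Dom∩ at merges:
  n4: preds {n0,n3}: {n0} ∩ {n0,n1,n3} = {n0}; idom=n0
  n5: preds {n1,n3}: {n0,n1} ∩ {n0,n1,n3} = {n0,n1}; idom=n1
  n6: preds {n4,n5}: {n0,n4} ∩ {n0,n1,n5} = {n0}; idom=n0
  n7: preds {n3,n5,n6}: {n0,n1,n3} ∩ {n0,n1,n5} ∩ {n0,n6} = {n0}; idom=n0

DF derivation:
  n4←n0: walk · to n0
  n4←n3: walk n3→n1 to n0
  n5←n1: walk · to n1
  n5←n3: walk n3 to n1
  n6←n4: walk n4 to n0
  n6←n5: walk n5→n1 to n0
  n7←n3: walk n3→n1 to n0
  n7←n5: walk n5→n1 to n0
  n7←n6: walk n6 to n0
  DF(n0)=∅
  DF(n1)={n4,n6,n7}
  DF(n2)=∅
  DF(n3)={n4,n5,n7}
  DF(n4)={n6}
  DF(n5)={n6,n7}
  DF(n6)={n7}
  DF(n7)=∅

DF(n1) = ["n4", "n6", "n7"]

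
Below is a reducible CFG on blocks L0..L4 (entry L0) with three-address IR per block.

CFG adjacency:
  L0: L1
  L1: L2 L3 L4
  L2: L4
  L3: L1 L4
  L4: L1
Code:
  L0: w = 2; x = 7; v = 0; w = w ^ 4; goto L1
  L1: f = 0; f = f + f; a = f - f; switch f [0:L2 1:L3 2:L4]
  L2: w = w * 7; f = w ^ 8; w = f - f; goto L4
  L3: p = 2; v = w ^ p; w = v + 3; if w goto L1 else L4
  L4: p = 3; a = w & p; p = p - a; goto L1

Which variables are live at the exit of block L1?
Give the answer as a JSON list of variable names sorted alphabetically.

Block summaries:
  L0 def {v,w,x} use ∅
  L1 def {a,f} use ∅
  L2 def {f,w} use {w}
  L3 def {p,v,w} use {w}
  L4 def {a,p} use {w}

Live sets:
  L0: in=∅ out={w}
  L1: in={w} out={w}
  L2: in={w} out={w}
  L3: in={w} out={w}
  L4: in={w} out={w}

live-out(L1) = ["w"]

Answer: ["w"]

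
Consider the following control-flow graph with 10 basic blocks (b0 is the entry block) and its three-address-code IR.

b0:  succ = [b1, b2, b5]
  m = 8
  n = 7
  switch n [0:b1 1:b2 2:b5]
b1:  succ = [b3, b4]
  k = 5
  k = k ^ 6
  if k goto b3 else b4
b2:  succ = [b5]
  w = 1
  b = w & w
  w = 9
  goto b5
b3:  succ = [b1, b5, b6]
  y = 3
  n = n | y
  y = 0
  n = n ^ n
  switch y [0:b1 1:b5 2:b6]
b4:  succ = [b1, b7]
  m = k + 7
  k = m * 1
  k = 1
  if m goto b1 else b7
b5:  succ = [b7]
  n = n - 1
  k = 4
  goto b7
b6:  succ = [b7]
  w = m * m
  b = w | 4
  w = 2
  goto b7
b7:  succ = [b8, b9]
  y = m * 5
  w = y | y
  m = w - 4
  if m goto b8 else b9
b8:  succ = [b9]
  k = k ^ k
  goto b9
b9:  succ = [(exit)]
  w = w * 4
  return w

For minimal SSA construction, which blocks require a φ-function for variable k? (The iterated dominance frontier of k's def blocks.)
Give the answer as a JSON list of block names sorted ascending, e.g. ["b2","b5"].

idom tree: b1←b0 b2←b0 b3←b1 b4←b1 b5←b0 b6←b3 b7←b0 b8←b7 b9←b7
Join-block Dom:
  b1: preds {b0,b3,b4}: {b0} ∩ {b0,b1,b3} ∩ {b0,b1,b4} = {b0}; idom=b0
  b5: preds {b0,b2,b3}: {b0} ∩ {b0,b2} ∩ {b0,b1,b3} = {b0}; idom=b0
  b7: preds {b4,b5,b6}: {b0,b1,b4} ∩ {b0,b5} ∩ {b0,b1,b3,b6} = {b0}; idom=b0
  b9: preds {b7,b8}: {b0,b7} ∩ {b0,b7,b8} = {b0,b7}; idom=b7

Frontier:
  join b1 pred b0: · stop@b0
  join b1 pred b3: b3→b1 stop@b0
  join b1 pred b4: b4→b1 stop@b0
  join b5 pred b0: · stop@b0
  join b5 pred b2: b2 stop@b0
  join b5 pred b3: b3→b1 stop@b0
  join b7 pred b4: b4→b1 stop@b0
  join b7 pred b5: b5 stop@b0
  join b7 pred b6: b6→b3→b1 stop@b0
  join b9 pred b7: · stop@b7
  join b9 pred b8: b8 stop@b7
  b0 → ∅
  b1 → {b1,b5,b7}
  b2 → {b5}
  b3 → {b1,b5,b7}
  b4 → {b1,b7}
  b5 → {b7}
  b6 → {b7}
  b7 → ∅
  b8 → {b9}
  b9 → ∅

φ for k: defs {b1,b4,b5,b8}
  DF⁺ = {b1,b5,b7,b9}

Answer: ["b1", "b5", "b7", "b9"]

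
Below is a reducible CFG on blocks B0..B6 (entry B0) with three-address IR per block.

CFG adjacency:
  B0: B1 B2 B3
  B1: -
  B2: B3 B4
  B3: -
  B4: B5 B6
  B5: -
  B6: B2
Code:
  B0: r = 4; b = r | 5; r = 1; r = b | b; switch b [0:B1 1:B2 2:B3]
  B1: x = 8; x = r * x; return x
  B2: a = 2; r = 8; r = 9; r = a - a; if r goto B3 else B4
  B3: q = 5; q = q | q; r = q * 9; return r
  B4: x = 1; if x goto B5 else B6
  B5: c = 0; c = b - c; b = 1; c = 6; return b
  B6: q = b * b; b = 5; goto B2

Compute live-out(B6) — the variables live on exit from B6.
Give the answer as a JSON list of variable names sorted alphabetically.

Answer: ["b"]

Analysis:
Block summaries:
  B0 def {b,r} use ∅
  B1 def {x} use {r}
  B2 def {a,r} use ∅
  B3 def {q,r} use ∅
  B4 def {x} use ∅
  B5 def {b,c} use {b}
  B6 def {b,q} use {b}

Backward fixpoint:
  live B0: ∅→{b,r}
  live B1: {r}→∅
  live B2: {b}→{b}
  live B3: ∅→∅
  live B4: {b}→{b}
  live B5: {b}→∅
  live B6: {b}→{b}

live-out(B6) = ["b"]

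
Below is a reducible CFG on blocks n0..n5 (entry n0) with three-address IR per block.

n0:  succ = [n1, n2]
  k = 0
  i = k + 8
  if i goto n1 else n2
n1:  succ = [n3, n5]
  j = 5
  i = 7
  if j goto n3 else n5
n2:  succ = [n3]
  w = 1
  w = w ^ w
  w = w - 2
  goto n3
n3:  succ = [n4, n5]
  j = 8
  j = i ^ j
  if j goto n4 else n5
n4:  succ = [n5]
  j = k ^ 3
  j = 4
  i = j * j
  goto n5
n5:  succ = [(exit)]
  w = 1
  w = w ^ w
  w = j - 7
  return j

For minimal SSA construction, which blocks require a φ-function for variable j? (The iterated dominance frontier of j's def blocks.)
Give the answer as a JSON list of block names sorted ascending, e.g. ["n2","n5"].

idom tree: n1←n0 n2←n0 n3←n0 n4←n3 n5←n0
Dom∩ at merges:
  n3: preds {n1,n2}: {n0,n1} ∩ {n0,n2} = {n0}; idom=n0
  n5: preds {n1,n3,n4}: {n0,n1} ∩ {n0,n3} ∩ {n0,n3,n4} = {n0}; idom=n0

Frontier:
  join n3 pred n1: n1 stop@n0
  join n3 pred n2: n2 stop@n0
  join n5 pred n1: n1 stop@n0
  join n5 pred n3: n3 stop@n0
  join n5 pred n4: n4→n3 stop@n0
  n0: DF=∅
  n1: DF={n3,n5}
  n2: DF={n3}
  n3: DF={n5}
  n4: DF={n5}
  n5: DF=∅

φ for j: defs {n1,n3,n4}
  DF⁺ = {n3,n5}

Answer: ["n3", "n5"]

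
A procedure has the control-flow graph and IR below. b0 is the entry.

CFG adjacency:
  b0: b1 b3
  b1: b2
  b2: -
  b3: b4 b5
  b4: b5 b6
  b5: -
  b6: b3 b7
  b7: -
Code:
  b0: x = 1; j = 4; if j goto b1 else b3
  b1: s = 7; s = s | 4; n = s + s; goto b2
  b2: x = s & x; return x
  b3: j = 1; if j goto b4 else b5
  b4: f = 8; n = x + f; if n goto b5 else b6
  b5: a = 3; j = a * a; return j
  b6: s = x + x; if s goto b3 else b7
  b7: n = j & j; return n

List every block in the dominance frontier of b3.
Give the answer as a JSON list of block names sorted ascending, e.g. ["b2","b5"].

Answer: ["b3"]

Derivation:
idom tree: b1←b0 b2←b1 b3←b0 b4←b3 b5←b3 b6←b4 b7←b6
Dom at joins:
  b3: preds {b0,b6}: {b0} ∩ {b0,b3,b4,b6} = {b0}; idom=b0
  b5: preds {b3,b4}: {b0,b3} ∩ {b0,b3,b4} = {b0,b3}; idom=b3

DF walk-up:
  b3←b0: walk · to b0
  b3←b6: walk b6→b4→b3 to b0
  b5←b3: walk · to b3
  b5←b4: walk b4 to b3
  DF(b0)=∅
  DF(b1)=∅
  DF(b2)=∅
  DF(b3)={b3}
  DF(b4)={b3,b5}
  DF(b5)=∅
  DF(b6)={b3}
  DF(b7)=∅

DF(b3) = ["b3"]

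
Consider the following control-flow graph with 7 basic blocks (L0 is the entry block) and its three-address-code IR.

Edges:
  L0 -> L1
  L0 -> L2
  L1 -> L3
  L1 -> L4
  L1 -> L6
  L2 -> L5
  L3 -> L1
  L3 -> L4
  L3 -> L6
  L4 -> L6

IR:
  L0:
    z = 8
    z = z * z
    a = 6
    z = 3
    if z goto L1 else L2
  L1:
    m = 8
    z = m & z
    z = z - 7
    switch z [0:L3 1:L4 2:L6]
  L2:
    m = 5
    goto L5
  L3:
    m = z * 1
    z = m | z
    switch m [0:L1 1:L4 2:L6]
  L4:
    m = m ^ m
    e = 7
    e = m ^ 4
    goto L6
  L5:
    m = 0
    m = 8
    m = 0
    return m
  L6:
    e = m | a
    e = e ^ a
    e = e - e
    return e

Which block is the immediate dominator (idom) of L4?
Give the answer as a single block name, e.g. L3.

Answer: L1

Analysis:
idom tree: L1←L0 L2←L0 L3←L1 L4←L1 L5←L2 L6←L1
Join-block Dom:
  L1: preds {L0,L3}: {L0} ∩ {L0,L1,L3} = {L0}; idom=L0
  L4: preds {L1,L3}: {L0,L1} ∩ {L0,L1,L3} = {L0,L1}; idom=L1
  L6: preds {L1,L3,L4}: {L0,L1} ∩ {L0,L1,L3} ∩ {L0,L1,L4} = {L0,L1}; idom=L1

idom(L4) = L1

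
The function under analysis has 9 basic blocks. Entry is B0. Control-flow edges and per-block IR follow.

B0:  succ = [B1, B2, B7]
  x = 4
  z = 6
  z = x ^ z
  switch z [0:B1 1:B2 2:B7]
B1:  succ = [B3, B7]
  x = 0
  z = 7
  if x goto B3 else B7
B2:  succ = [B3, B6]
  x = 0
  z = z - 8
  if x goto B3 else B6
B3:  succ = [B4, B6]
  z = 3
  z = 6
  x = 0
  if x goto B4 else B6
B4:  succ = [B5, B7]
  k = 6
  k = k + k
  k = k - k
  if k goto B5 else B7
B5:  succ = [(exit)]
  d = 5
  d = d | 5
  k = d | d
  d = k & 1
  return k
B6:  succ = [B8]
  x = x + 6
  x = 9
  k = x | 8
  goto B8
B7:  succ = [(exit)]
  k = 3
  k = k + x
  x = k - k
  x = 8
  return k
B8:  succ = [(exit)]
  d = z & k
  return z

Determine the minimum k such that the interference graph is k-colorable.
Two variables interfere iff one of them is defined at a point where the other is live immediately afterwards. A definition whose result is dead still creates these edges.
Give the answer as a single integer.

Answer: 3

Analysis:
Block summaries:
  B0: {x,z} / ∅
  B1: {x,z} / ∅
  B2: {x,z} / {z}
  B3: {x,z} / ∅
  B4: {k} / ∅
  B5: {d,k} / ∅
  B6: {k,x} / {x}
  B7: {k,x} / {x}
  B8: {d} / {k,z}

Live sets:
  B0 li=∅ lo={x,z}
  B1 li=∅ lo={x}
  B2 li={z} lo={x,z}
  B3 li=∅ lo={x,z}
  B4 li={x} lo={x}
  B5 li=∅ lo=∅
  B6 li={x,z} lo={k,z}
  B7 li={x} lo=∅
  B8 li={k,z} lo=∅

Interference:
  d: {k,z}
  k: {d,x,z}
  x: {k,z}
  z: {d,k,x}

Registers:
  lower bound: {d,k,z} mutually conflict ⇒ χ ≥ 3
  assign d→c2 k→c0 x→c2 z→c1 — no edge inside a register ⇒ χ ≤ 3
  χ = 3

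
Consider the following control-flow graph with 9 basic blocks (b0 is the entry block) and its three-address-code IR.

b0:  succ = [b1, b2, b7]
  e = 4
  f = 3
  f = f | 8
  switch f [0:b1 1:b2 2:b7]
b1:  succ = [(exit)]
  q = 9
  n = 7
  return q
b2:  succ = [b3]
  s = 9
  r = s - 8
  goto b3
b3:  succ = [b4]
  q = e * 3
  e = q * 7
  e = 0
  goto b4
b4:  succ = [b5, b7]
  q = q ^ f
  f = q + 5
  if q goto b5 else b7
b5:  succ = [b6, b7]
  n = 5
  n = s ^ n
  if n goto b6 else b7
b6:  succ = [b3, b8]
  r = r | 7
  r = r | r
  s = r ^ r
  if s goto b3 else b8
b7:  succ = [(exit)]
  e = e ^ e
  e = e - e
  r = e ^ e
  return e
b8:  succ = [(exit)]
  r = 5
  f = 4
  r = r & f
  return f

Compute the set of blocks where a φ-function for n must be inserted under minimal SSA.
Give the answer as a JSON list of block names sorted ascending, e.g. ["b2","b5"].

Answer: ["b3", "b7"]

Derivation:
idom tree: b1←b0 b2←b0 b3←b2 b4←b3 b5←b4 b6←b5 b7←b0 b8←b6
Join-block Dom:
  b3: preds {b2,b6}: {b0,b2} ∩ {b0,b2,b3,b4,b5,b6} = {b0,b2}; idom=b2
  b7: preds {b0,b4,b5}: {b0} ∩ {b0,b2,b3,b4} ∩ {b0,b2,b3,b4,b5} = {b0}; idom=b0

DF walk-up:
  b3←b2: walk · to b2
  b3←b6: walk b6→b5→b4→b3 to b2
  b7←b0: walk · to b0
  b7←b4: walk b4→b3→b2 to b0
  b7←b5: walk b5→b4→b3→b2 to b0
  DF(b0)=∅
  DF(b1)=∅
  DF(b2)={b7}
  DF(b3)={b3,b7}
  DF(b4)={b3,b7}
  DF(b5)={b3,b7}
  DF(b6)={b3}
  DF(b7)=∅
  DF(b8)=∅

φ for n: defs {b1,b5}
  DF⁺ = {b3,b7}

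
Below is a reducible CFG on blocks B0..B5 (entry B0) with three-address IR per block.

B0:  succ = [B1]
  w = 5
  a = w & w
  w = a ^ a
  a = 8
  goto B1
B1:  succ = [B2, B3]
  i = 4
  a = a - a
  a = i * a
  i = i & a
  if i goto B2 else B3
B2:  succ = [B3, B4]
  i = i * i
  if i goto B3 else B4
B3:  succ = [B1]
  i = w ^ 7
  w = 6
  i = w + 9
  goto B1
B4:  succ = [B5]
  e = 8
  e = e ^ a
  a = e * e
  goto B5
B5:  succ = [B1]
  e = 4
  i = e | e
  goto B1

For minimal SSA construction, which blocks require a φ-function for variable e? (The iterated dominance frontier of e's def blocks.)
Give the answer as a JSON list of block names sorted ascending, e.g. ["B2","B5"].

idom tree: B1←B0 B2←B1 B3←B1 B4←B2 B5←B4
Dom at joins:
  B1: preds {B0,B3,B5}: {B0} ∩ {B0,B1,B3} ∩ {B0,B1,B2,B4,B5} = {B0}; idom=B0
  B3: preds {B1,B2}: {B0,B1} ∩ {B0,B1,B2} = {B0,B1}; idom=B1

DF walk-up:
  B1←B0: walk · to B0
  B1←B3: walk B3→B1 to B0
  B1←B5: walk B5→B4→B2→B1 to B0
  B3←B1: walk · to B1
  B3←B2: walk B2 to B1
  B0 → ∅
  B1 → {B1}
  B2 → {B1,B3}
  B3 → {B1}
  B4 → {B1}
  B5 → {B1}

φ for e: defs {B4,B5}
  DF⁺ = {B1}

Answer: ["B1"]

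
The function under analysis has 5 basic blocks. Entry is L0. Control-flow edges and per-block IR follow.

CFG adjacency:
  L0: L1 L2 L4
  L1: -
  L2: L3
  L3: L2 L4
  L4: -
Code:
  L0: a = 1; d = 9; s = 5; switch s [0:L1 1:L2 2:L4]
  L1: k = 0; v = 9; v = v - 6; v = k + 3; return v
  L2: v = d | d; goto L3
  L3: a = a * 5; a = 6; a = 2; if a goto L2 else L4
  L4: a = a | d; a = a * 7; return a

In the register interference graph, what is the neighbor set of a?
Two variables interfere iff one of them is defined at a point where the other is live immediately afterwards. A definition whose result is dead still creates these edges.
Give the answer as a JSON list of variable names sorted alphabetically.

Answer: ["d", "s", "v"]

Working:
Block summaries:
  L0 def {a,d,s} use ∅
  L1 def {k,v} use ∅
  L2 def {v} use {d}
  L3 def {a} use {a}
  L4 def {a} use {a,d}

Liveness:
  L0 li=∅ lo={a,d}
  L1 li=∅ lo=∅
  L2 li={a,d} lo={a,d}
  L3 li={a,d} lo={a,d}
  L4 li={a,d} lo=∅

Conflict graph:
  a↔{d,s,v}
  d↔{a,s,v}
  k↔{v}
  s↔{a,d}
  v↔{a,d,k}

N(a) = ["d", "s", "v"]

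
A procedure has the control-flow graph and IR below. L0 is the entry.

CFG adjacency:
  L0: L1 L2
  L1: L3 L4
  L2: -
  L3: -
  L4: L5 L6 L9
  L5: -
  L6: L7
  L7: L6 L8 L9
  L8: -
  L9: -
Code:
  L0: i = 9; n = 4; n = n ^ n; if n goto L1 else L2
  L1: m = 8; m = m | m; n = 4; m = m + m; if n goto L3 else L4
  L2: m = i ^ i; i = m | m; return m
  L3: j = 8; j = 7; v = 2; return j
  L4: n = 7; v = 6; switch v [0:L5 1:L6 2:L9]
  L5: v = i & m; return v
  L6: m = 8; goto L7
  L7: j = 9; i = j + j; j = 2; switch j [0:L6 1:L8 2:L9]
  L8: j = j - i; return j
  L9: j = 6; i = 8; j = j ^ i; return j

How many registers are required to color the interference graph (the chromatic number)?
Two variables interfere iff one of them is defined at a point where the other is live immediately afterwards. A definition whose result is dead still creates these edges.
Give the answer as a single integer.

Answer: 3

Working:
Per-block:
  L0: def={i,n} ue=∅
  L1: def={m,n} ue=∅
  L2: def={i,m} ue={i}
  L3: def={j,v} ue=∅
  L4: def={n,v} ue=∅
  L5: def={v} ue={i,m}
  L6: def={m} ue=∅
  L7: def={i,j} ue=∅
  L8: def={j} ue={i,j}
  L9: def={i,j} ue=∅

Live sets:
  L0 li=∅ lo={i}
  L1 li={i} lo={i,m}
  L2 li={i} lo=∅
  L3 li=∅ lo=∅
  L4 li={i,m} lo={i,m}
  L5 li={i,m} lo=∅
  L6 li=∅ lo=∅
  L7 li=∅ lo={i,j}
  L8 li={i,j} lo=∅
  L9 li=∅ lo=∅

Interference:
  i↔{j,m,n,v}
  j↔{i,v}
  m↔{i,n,v}
  n↔{i,m}
  v↔{i,j,m}

Chromatic number:
  clique {i,j,v} ⇒ need ≥ 3
  3-colouring: r0={i}  r1={j,m}  r2={n,v}
  χ = 3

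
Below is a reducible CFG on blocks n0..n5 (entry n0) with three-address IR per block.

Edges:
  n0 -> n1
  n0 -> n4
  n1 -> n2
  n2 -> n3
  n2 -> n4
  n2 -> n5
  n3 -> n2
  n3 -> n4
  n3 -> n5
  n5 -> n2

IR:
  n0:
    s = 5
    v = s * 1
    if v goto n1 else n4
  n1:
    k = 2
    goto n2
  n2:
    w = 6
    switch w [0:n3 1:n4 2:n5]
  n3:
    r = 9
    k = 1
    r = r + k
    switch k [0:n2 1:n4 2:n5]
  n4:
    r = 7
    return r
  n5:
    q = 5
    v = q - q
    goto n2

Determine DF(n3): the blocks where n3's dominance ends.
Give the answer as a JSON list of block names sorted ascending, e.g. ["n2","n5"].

Answer: ["n2", "n4", "n5"]

Analysis:
idom tree: n1←n0 n2←n1 n3←n2 n4←n0 n5←n2
Join-block Dom:
  n2: preds {n1,n3,n5}: {n0,n1} ∩ {n0,n1,n2,n3} ∩ {n0,n1,n2,n5} = {n0,n1}; idom=n1
  n4: preds {n0,n2,n3}: {n0} ∩ {n0,n1,n2} ∩ {n0,n1,n2,n3} = {n0}; idom=n0
  n5: preds {n2,n3}: {n0,n1,n2} ∩ {n0,n1,n2,n3} = {n0,n1,n2}; idom=n2

Frontier:
  join n2 pred n1: · stop@n1
  join n2 pred n3: n3→n2 stop@n1
  join n2 pred n5: n5→n2 stop@n1
  join n4 pred n0: · stop@n0
  join n4 pred n2: n2→n1 stop@n0
  join n4 pred n3: n3→n2→n1 stop@n0
  join n5 pred n2: · stop@n2
  join n5 pred n3: n3 stop@n2
  DF(n0)=∅
  DF(n1)={n4}
  DF(n2)={n2,n4}
  DF(n3)={n2,n4,n5}
  DF(n4)=∅
  DF(n5)={n2}

DF(n3) = ["n2", "n4", "n5"]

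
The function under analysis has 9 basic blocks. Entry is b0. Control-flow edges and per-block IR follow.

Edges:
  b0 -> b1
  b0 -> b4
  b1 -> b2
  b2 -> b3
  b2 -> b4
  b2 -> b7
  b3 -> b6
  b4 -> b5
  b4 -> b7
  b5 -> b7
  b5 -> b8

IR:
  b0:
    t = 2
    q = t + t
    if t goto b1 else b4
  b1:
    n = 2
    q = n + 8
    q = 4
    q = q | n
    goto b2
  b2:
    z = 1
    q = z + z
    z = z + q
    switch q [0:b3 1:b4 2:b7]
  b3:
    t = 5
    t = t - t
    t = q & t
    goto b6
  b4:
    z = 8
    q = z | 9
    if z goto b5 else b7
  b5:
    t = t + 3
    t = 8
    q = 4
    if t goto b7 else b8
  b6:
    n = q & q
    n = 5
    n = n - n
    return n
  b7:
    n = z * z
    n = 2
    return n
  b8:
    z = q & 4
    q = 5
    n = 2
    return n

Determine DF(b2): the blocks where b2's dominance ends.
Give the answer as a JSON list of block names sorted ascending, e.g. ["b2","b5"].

idom tree: b1←b0 b2←b1 b3←b2 b4←b0 b5←b4 b6←b3 b7←b0 b8←b5
Join-block Dom:
  b4: preds {b0,b2}: {b0} ∩ {b0,b1,b2} = {b0}; idom=b0
  b7: preds {b2,b4,b5}: {b0,b1,b2} ∩ {b0,b4} ∩ {b0,b4,b5} = {b0}; idom=b0

DF derivation:
  join b4 pred b0: · stop@b0
  join b4 pred b2: b2→b1 stop@b0
  join b7 pred b2: b2→b1 stop@b0
  join b7 pred b4: b4 stop@b0
  join b7 pred b5: b5→b4 stop@b0
  b0: DF=∅
  b1: DF={b4,b7}
  b2: DF={b4,b7}
  b3: DF=∅
  b4: DF={b7}
  b5: DF={b7}
  b6: DF=∅
  b7: DF=∅
  b8: DF=∅

DF(b2) = ["b4", "b7"]

Answer: ["b4", "b7"]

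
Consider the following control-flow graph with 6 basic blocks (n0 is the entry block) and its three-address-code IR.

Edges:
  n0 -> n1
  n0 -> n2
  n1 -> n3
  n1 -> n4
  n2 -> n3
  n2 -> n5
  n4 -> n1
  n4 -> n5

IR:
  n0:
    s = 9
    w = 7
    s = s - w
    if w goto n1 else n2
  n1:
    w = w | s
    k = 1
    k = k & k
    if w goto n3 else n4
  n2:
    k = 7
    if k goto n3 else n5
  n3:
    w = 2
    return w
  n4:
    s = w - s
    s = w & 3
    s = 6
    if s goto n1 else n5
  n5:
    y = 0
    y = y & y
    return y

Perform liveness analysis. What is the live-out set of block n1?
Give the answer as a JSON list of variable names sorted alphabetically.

def/use:
  n0: {s,w} / ∅
  n1: {k,w} / {s,w}
  n2: {k} / ∅
  n3: {w} / ∅
  n4: {s} / {s,w}
  n5: {y} / ∅

Backward fixpoint:
  n0 li=∅ lo={s,w}
  n1 li={s,w} lo={s,w}
  n2 li=∅ lo=∅
  n3 li=∅ lo=∅
  n4 li={s,w} lo={s,w}
  n5 li=∅ lo=∅

live-out(n1) = ["s", "w"]

Answer: ["s", "w"]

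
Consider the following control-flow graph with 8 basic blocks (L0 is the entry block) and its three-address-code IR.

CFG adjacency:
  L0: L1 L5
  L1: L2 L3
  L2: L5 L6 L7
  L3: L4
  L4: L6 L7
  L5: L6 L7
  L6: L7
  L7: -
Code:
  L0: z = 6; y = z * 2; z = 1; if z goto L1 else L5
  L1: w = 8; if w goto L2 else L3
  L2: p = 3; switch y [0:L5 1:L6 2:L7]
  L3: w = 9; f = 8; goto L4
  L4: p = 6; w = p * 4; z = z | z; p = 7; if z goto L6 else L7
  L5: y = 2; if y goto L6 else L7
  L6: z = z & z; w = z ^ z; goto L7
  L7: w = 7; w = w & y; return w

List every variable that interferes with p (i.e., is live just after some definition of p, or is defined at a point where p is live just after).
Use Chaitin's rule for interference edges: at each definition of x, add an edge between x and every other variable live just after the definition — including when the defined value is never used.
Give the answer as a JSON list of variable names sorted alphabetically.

Block summaries:
  L0 def {y,z} use ∅
  L1 def {w} use ∅
  L2 def {p} use {y}
  L3 def {f,w} use ∅
  L4 def {p,w,z} use {z}
  L5 def {y} use ∅
  L6 def {w,z} use {z}
  L7 def {w} use {y}

Live sets:
  live L0: ∅→{y,z}
  live L1: {y,z}→{y,z}
  live L2: {y,z}→{y,z}
  live L3: {y,z}→{y,z}
  live L4: {y,z}→{y,z}
  live L5: {z}→{y,z}
  live L6: {y,z}→{y}
  live L7: {y}→∅

Interfere edges:
  f: {y,z}
  p: {y,z}
  w: {y,z}
  y: {f,p,w,z}
  z: {f,p,w,y}

N(p) = ["y", "z"]

Answer: ["y", "z"]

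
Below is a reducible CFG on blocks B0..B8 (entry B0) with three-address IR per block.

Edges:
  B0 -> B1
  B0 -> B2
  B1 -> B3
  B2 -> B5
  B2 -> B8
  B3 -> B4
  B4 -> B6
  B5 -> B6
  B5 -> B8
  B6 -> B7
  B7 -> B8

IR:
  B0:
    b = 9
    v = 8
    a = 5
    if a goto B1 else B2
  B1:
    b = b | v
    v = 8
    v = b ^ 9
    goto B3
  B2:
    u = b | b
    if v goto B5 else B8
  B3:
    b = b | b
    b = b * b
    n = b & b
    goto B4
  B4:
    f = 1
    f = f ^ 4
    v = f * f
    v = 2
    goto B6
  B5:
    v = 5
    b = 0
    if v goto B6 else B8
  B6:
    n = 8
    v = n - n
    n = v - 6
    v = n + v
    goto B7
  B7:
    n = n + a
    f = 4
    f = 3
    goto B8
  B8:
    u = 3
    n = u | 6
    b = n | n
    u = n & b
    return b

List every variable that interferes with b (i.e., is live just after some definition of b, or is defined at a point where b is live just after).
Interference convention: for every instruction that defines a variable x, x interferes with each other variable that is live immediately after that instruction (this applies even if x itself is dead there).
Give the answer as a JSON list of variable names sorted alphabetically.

Answer: ["a", "n", "u", "v"]

Working:
Per-block:
  B0: {a,b,v} / ∅
  B1: {b,v} / {b,v}
  B2: {u} / {b,v}
  B3: {b,n} / {b}
  B4: {f,v} / ∅
  B5: {b,v} / ∅
  B6: {n,v} / ∅
  B7: {f,n} / {a,n}
  B8: {b,n,u} / ∅

Live sets:
  live B0: ∅→{a,b,v}
  live B1: {a,b,v}→{a,b}
  live B2: {a,b,v}→{a}
  live B3: {a,b}→{a}
  live B4: {a}→{a}
  live B5: {a}→{a}
  live B6: {a}→{a,n}
  live B7: {a,n}→∅
  live B8: ∅→∅

Conflict graph:
  a — {b,f,n,u,v}
  b — {a,n,u,v}
  f — {a}
  n — {a,b,v}
  u — {a,b,v}
  v — {a,b,n,u}

N(b) = ["a", "n", "u", "v"]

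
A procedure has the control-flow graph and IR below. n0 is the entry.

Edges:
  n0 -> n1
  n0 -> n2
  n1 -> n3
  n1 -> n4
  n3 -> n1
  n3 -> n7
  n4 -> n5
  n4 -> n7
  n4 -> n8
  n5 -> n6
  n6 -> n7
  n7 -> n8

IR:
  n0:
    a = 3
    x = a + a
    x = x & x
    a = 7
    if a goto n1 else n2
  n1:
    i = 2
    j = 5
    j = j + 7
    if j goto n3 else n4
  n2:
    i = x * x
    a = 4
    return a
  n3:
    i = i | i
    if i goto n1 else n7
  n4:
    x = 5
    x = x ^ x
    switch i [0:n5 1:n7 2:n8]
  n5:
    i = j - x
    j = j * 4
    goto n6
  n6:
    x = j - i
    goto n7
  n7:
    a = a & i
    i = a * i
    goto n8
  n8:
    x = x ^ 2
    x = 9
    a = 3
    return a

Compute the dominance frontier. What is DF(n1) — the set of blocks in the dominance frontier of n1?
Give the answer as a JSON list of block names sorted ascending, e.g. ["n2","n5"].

Answer: ["n1"]

Working:
idom tree: n1←n0 n2←n0 n3←n1 n4←n1 n5←n4 n6←n5 n7←n1 n8←n1
Join-block Dom:
  n1: preds {n0,n3}: {n0} ∩ {n0,n1,n3} = {n0}; idom=n0
  n7: preds {n3,n4,n6}: {n0,n1,n3} ∩ {n0,n1,n4} ∩ {n0,n1,n4,n5,n6} = {n0,n1}; idom=n1
  n8: preds {n4,n7}: {n0,n1,n4} ∩ {n0,n1,n7} = {n0,n1}; idom=n1

Frontier:
  n1←n0: walk · to n0
  n1←n3: walk n3→n1 to n0
  n7←n3: walk n3 to n1
  n7←n4: walk n4 to n1
  n7←n6: walk n6→n5→n4 to n1
  n8←n4: walk n4 to n1
  n8←n7: walk n7 to n1
  DF(n0)=∅
  DF(n1)={n1}
  DF(n2)=∅
  DF(n3)={n1,n7}
  DF(n4)={n7,n8}
  DF(n5)={n7}
  DF(n6)={n7}
  DF(n7)={n8}
  DF(n8)=∅

DF(n1) = ["n1"]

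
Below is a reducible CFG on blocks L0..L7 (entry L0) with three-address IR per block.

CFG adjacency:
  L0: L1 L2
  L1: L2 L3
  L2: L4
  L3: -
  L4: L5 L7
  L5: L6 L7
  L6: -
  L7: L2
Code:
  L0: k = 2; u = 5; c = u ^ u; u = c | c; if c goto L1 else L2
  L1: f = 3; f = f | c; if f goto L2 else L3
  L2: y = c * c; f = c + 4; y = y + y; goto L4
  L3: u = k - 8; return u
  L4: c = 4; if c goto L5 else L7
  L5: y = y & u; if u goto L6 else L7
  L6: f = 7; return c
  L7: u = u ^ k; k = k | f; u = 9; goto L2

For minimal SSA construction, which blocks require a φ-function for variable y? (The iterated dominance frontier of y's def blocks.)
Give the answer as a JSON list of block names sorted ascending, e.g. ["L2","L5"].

idom tree: L1←L0 L2←L0 L3←L1 L4←L2 L5←L4 L6←L5 L7←L4
Join-block Dom:
  L2: preds {L0,L1,L7}: {L0} ∩ {L0,L1} ∩ {L0,L2,L4,L7} = {L0}; idom=L0
  L7: preds {L4,L5}: {L0,L2,L4} ∩ {L0,L2,L4,L5} = {L0,L2,L4}; idom=L4

Frontier:
  join L2 pred L0: · stop@L0
  join L2 pred L1: L1 stop@L0
  join L2 pred L7: L7→L4→L2 stop@L0
  join L7 pred L4: · stop@L4
  join L7 pred L5: L5 stop@L4
  L0 → ∅
  L1 → {L2}
  L2 → {L2}
  L3 → ∅
  L4 → {L2}
  L5 → {L7}
  L6 → ∅
  L7 → {L2}

φ for y: defs {L2,L5}
  DF⁺ = {L2,L7}

Answer: ["L2", "L7"]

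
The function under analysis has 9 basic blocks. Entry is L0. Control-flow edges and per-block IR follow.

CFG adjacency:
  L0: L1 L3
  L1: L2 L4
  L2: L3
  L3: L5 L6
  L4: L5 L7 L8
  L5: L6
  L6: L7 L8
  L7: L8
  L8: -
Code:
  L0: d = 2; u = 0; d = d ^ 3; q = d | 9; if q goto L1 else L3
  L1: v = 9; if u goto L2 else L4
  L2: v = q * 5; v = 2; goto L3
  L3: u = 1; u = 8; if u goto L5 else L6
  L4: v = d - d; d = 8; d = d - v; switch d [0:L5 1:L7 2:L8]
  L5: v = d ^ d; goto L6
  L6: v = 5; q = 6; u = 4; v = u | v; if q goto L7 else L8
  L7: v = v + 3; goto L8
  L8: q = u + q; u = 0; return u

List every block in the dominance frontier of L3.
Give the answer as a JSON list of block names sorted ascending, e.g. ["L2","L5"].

idom tree: L1←L0 L2←L1 L3←L0 L4←L1 L5←L0 L6←L0 L7←L0 L8←L0
Join-block Dom:
  L3: preds {L0,L2}: {L0} ∩ {L0,L1,L2} = {L0}; idom=L0
  L5: preds {L3,L4}: {L0,L3} ∩ {L0,L1,L4} = {L0}; idom=L0
  L6: preds {L3,L5}: {L0,L3} ∩ {L0,L5} = {L0}; idom=L0
  L7: preds {L4,L6}: {L0,L1,L4} ∩ {L0,L6} = {L0}; idom=L0
  L8: preds {L4,L6,L7}: {L0,L1,L4} ∩ {L0,L6} ∩ {L0,L7} = {L0}; idom=L0

Frontier:
  join L3 pred L0: · stop@L0
  join L3 pred L2: L2→L1 stop@L0
  join L5 pred L3: L3 stop@L0
  join L5 pred L4: L4→L1 stop@L0
  join L6 pred L3: L3 stop@L0
  join L6 pred L5: L5 stop@L0
  join L7 pred L4: L4→L1 stop@L0
  join L7 pred L6: L6 stop@L0
  join L8 pred L4: L4→L1 stop@L0
  join L8 pred L6: L6 stop@L0
  join L8 pred L7: L7 stop@L0
  L0: DF=∅
  L1: DF={L3,L5,L7,L8}
  L2: DF={L3}
  L3: DF={L5,L6}
  L4: DF={L5,L7,L8}
  L5: DF={L6}
  L6: DF={L7,L8}
  L7: DF={L8}
  L8: DF=∅

DF(L3) = ["L5", "L6"]

Answer: ["L5", "L6"]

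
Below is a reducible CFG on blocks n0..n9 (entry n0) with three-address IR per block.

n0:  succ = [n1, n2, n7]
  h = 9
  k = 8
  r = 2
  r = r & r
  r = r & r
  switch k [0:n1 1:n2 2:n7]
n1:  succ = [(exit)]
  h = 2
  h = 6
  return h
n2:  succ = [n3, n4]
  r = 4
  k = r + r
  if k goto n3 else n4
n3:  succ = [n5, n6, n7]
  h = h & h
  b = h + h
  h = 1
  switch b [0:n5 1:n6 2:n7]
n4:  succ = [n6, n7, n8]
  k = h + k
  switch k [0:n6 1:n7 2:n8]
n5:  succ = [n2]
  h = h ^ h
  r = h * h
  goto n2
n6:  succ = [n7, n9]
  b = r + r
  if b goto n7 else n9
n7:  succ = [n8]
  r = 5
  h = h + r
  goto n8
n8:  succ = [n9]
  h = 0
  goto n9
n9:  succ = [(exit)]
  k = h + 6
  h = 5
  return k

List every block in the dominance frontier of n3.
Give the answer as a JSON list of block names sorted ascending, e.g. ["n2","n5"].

idom tree: n1←n0 n2←n0 n3←n2 n4←n2 n5←n3 n6←n2 n7←n0 n8←n0 n9←n0
Join-block Dom:
  n2: preds {n0,n5}: {n0} ∩ {n0,n2,n3,n5} = {n0}; idom=n0
  n6: preds {n3,n4}: {n0,n2,n3} ∩ {n0,n2,n4} = {n0,n2}; idom=n2
  n7: preds {n0,n3,n4,n6}: {n0} ∩ {n0,n2,n3} ∩ {n0,n2,n4} ∩ {n0,n2,n6} = {n0}; idom=n0
  n8: preds {n4,n7}: {n0,n2,n4} ∩ {n0,n7} = {n0}; idom=n0
  n9: preds {n6,n8}: {n0,n2,n6} ∩ {n0,n8} = {n0}; idom=n0

DF walk-up:
  n2←n0: walk · to n0
  n2←n5: walk n5→n3→n2 to n0
  n6←n3: walk n3 to n2
  n6←n4: walk n4 to n2
  n7←n0: walk · to n0
  n7←n3: walk n3→n2 to n0
  n7←n4: walk n4→n2 to n0
  n7←n6: walk n6→n2 to n0
  n8←n4: walk n4→n2 to n0
  n8←n7: walk n7 to n0
  n9←n6: walk n6→n2 to n0
  n9←n8: walk n8 to n0
  n0: DF=∅
  n1: DF=∅
  n2: DF={n2,n7,n8,n9}
  n3: DF={n2,n6,n7}
  n4: DF={n6,n7,n8}
  n5: DF={n2}
  n6: DF={n7,n9}
  n7: DF={n8}
  n8: DF={n9}
  n9: DF=∅

DF(n3) = ["n2", "n6", "n7"]

Answer: ["n2", "n6", "n7"]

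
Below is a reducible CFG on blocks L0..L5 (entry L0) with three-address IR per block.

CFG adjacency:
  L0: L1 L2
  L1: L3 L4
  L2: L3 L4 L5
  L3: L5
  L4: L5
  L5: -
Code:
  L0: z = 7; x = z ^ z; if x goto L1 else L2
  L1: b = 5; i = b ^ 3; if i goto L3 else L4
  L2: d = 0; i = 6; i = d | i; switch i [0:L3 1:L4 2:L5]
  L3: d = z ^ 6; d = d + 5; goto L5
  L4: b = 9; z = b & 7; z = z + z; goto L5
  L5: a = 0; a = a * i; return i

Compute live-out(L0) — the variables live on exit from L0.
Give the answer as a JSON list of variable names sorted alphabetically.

Answer: ["z"]

Analysis:
Per-block:
  L0: {x,z} / ∅
  L1: {b,i} / ∅
  L2: {d,i} / ∅
  L3: {d} / {z}
  L4: {b,z} / ∅
  L5: {a} / {i}

Live sets:
  L0 li=∅ lo={z}
  L1 li={z} lo={i,z}
  L2 li={z} lo={i,z}
  L3 li={i,z} lo={i}
  L4 li={i} lo={i}
  L5 li={i} lo=∅

live-out(L0) = ["z"]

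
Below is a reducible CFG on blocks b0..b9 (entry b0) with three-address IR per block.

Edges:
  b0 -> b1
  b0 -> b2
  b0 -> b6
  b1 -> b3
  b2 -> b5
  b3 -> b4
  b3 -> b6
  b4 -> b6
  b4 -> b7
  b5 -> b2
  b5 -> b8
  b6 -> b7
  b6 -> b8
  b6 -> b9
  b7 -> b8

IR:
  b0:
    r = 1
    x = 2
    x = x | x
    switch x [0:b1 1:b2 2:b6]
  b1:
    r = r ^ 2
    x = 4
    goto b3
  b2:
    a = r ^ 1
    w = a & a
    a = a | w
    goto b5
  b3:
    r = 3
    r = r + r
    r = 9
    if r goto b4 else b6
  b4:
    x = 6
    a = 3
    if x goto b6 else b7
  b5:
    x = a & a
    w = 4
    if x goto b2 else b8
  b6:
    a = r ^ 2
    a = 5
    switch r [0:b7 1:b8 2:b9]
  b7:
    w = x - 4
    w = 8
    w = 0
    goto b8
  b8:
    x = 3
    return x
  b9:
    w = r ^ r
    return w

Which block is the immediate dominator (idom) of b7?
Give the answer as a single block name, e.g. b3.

idom tree: b1←b0 b2←b0 b3←b1 b4←b3 b5←b2 b6←b0 b7←b0 b8←b0 b9←b6
Join-block Dom:
  b2: preds {b0,b5}: {b0} ∩ {b0,b2,b5} = {b0}; idom=b0
  b6: preds {b0,b3,b4}: {b0} ∩ {b0,b1,b3} ∩ {b0,b1,b3,b4} = {b0}; idom=b0
  b7: preds {b4,b6}: {b0,b1,b3,b4} ∩ {b0,b6} = {b0}; idom=b0
  b8: preds {b5,b6,b7}: {b0,b2,b5} ∩ {b0,b6} ∩ {b0,b7} = {b0}; idom=b0

idom(b7) = b0

Answer: b0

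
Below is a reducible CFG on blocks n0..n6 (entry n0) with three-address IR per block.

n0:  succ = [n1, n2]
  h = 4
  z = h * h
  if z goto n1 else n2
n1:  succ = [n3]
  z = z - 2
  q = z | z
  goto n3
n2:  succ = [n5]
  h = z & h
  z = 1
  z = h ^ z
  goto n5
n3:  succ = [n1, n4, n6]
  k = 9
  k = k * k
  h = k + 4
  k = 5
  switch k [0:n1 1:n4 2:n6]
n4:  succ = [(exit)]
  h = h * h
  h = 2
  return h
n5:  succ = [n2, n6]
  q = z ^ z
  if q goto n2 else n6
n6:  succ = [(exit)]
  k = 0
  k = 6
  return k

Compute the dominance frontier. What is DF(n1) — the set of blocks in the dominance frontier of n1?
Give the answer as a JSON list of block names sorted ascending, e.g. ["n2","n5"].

idom tree: n1←n0 n2←n0 n3←n1 n4←n3 n5←n2 n6←n0
Join-block Dom:
  n1: preds {n0,n3}: {n0} ∩ {n0,n1,n3} = {n0}; idom=n0
  n2: preds {n0,n5}: {n0} ∩ {n0,n2,n5} = {n0}; idom=n0
  n6: preds {n3,n5}: {n0,n1,n3} ∩ {n0,n2,n5} = {n0}; idom=n0

DF walk-up:
  n1←n0: walk · to n0
  n1←n3: walk n3→n1 to n0
  n2←n0: walk · to n0
  n2←n5: walk n5→n2 to n0
  n6←n3: walk n3→n1 to n0
  n6←n5: walk n5→n2 to n0
  DF(n0)=∅
  DF(n1)={n1,n6}
  DF(n2)={n2,n6}
  DF(n3)={n1,n6}
  DF(n4)=∅
  DF(n5)={n2,n6}
  DF(n6)=∅

DF(n1) = ["n1", "n6"]

Answer: ["n1", "n6"]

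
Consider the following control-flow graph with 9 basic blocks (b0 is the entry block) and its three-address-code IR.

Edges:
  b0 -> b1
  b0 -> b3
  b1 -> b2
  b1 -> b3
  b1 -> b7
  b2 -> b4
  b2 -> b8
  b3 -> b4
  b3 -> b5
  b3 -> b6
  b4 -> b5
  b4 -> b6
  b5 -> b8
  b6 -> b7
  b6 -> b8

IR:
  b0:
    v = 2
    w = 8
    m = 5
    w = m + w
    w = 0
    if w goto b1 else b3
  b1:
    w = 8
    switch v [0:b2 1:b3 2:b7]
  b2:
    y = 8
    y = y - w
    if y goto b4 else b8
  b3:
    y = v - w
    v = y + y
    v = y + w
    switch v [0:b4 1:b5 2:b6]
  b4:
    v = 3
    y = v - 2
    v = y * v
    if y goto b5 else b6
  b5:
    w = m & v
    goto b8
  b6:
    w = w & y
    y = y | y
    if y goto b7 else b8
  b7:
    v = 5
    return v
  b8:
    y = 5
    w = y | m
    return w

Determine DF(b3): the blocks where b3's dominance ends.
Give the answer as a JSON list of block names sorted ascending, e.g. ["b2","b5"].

idom tree: b1←b0 b2←b1 b3←b0 b4←b0 b5←b0 b6←b0 b7←b0 b8←b0
Join-block Dom:
  b3: preds {b0,b1}: {b0} ∩ {b0,b1} = {b0}; idom=b0
  b4: preds {b2,b3}: {b0,b1,b2} ∩ {b0,b3} = {b0}; idom=b0
  b5: preds {b3,b4}: {b0,b3} ∩ {b0,b4} = {b0}; idom=b0
  b6: preds {b3,b4}: {b0,b3} ∩ {b0,b4} = {b0}; idom=b0
  b7: preds {b1,b6}: {b0,b1} ∩ {b0,b6} = {b0}; idom=b0
  b8: preds {b2,b5,b6}: {b0,b1,b2} ∩ {b0,b5} ∩ {b0,b6} = {b0}; idom=b0

DF derivation:
  b3←b0: walk · to b0
  b3←b1: walk b1 to b0
  b4←b2: walk b2→b1 to b0
  b4←b3: walk b3 to b0
  b5←b3: walk b3 to b0
  b5←b4: walk b4 to b0
  b6←b3: walk b3 to b0
  b6←b4: walk b4 to b0
  b7←b1: walk b1 to b0
  b7←b6: walk b6 to b0
  b8←b2: walk b2→b1 to b0
  b8←b5: walk b5 to b0
  b8←b6: walk b6 to b0
  b0 → ∅
  b1 → {b3,b4,b7,b8}
  b2 → {b4,b8}
  b3 → {b4,b5,b6}
  b4 → {b5,b6}
  b5 → {b8}
  b6 → {b7,b8}
  b7 → ∅
  b8 → ∅

DF(b3) = ["b4", "b5", "b6"]

Answer: ["b4", "b5", "b6"]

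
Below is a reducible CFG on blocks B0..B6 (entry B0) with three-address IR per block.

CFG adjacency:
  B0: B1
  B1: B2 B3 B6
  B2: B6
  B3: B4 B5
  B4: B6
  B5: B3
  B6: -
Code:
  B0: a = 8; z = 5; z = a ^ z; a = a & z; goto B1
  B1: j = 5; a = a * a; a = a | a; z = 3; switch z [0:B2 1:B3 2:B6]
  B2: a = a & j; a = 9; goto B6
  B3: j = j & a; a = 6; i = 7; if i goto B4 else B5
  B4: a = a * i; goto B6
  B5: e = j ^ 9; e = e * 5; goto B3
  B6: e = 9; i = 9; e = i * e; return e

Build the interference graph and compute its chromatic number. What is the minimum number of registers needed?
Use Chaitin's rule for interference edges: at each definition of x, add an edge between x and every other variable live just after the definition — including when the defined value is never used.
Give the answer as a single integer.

Answer: 4

Analysis:
Block summaries:
  B0: def={a,z} ue=∅
  B1: def={a,j,z} ue={a}
  B2: def={a} ue={a,j}
  B3: def={a,i,j} ue={a,j}
  B4: def={a} ue={a,i}
  B5: def={e} ue={j}
  B6: def={e,i} ue=∅

Live sets:
  B0: in=∅ out={a}
  B1: in={a} out={a,j}
  B2: in={a,j} out=∅
  B3: in={a,j} out={a,i,j}
  B4: in={a,i} out=∅
  B5: in={a,j} out={a,j}
  B6: in=∅ out=∅

Interference:
  a — {e,i,j,z}
  e — {a,i,j}
  i — {a,e,j}
  j — {a,e,i,z}
  z — {a,j}

Chromatic number:
  lower bound: {a,e,i,j} mutually conflict ⇒ χ ≥ 4
  assign a→r0 e→r2 i→r3 j→r1 z→r2 — no edge inside a register ⇒ χ ≤ 4
  χ = 4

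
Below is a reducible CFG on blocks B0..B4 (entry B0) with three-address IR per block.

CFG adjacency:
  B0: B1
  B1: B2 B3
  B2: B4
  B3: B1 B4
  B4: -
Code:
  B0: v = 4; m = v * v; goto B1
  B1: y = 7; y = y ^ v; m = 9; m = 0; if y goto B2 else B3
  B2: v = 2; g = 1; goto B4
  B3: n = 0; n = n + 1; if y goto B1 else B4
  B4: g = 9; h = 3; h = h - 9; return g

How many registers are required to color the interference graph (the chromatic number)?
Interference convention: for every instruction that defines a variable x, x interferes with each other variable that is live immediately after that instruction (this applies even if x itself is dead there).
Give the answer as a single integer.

Block summaries:
  B0 def {m,v} use ∅
  B1 def {m,y} use {v}
  B2 def {g,v} use ∅
  B3 def {n} use {y}
  B4 def {g,h} use ∅

Backward fixpoint:
  B0 li=∅ lo={v}
  B1 li={v} lo={v,y}
  B2 li=∅ lo=∅
  B3 li={v,y} lo={v}
  B4 li=∅ lo=∅

Interference:
  g: {h}
  h: {g}
  m: {v,y}
  n: {v,y}
  v: {m,n,y}
  y: {m,n,v}

Registers:
  lower bound: {m,v,y} mutually conflict ⇒ χ ≥ 3
  assign g→R0 h→R1 m→R2 n→R2 v→R0 y→R1 — no edge inside a register ⇒ χ ≤ 3
  χ = 3

Answer: 3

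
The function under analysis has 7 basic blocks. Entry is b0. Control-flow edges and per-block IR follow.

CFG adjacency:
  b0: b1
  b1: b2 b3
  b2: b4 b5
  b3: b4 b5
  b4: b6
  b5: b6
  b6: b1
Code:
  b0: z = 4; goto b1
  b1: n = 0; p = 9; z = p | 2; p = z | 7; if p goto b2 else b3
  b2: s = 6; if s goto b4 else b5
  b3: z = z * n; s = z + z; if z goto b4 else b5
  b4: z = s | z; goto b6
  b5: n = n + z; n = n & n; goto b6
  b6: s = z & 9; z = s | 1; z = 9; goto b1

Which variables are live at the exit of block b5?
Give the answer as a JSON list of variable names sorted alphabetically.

def/use:
  b0: def={z} ue=∅
  b1: def={n,p,z} ue=∅
  b2: def={s} ue=∅
  b3: def={s,z} ue={n,z}
  b4: def={z} ue={s,z}
  b5: def={n} ue={n,z}
  b6: def={s,z} ue={z}

Backward fixpoint:
  live b0: ∅→∅
  live b1: ∅→{n,z}
  live b2: {n,z}→{n,s,z}
  live b3: {n,z}→{n,s,z}
  live b4: {s,z}→{z}
  live b5: {n,z}→{z}
  live b6: {z}→∅

live-out(b5) = ["z"]

Answer: ["z"]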